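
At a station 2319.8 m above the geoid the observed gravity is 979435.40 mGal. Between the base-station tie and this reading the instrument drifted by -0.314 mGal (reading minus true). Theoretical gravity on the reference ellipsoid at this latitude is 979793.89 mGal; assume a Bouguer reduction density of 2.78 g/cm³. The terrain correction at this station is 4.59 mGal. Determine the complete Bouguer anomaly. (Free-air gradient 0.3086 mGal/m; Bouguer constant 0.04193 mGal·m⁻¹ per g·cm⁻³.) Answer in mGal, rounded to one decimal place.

91.9

Drift-corrected reading = 979435.40 − (-0.314) = 979435.714 mGal
Free-air correction = 0.3086 × 2319.8 = 715.89 mGal
Free-air anomaly = 979435.714 − 979793.89 + (715.89) = 357.714 mGal
Bouguer slab correction = 0.04193 × 2.78 × 2319.8 = 270.41 mGal
Simple Bouguer anomaly = 357.714 − (270.41) = 87.304 mGal
Complete Bouguer anomaly = 87.304 + 4.59 = 91.894 mGal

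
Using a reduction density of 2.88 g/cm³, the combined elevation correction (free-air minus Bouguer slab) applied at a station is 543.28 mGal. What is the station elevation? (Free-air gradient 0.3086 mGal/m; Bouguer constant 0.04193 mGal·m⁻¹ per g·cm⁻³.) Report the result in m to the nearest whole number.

2892

Combined gradient = 0.3086 − 0.04193 × 2.88 = 0.1878416 mGal/m
h = 543.28 / 0.1878416 = 2892.22 m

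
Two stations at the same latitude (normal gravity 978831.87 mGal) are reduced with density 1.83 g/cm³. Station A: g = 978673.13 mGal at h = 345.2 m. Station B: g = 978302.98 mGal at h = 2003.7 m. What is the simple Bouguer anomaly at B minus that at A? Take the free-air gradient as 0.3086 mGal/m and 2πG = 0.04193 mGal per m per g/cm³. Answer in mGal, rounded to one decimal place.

14.4

Δg_SB(A) = 978673.13 − 978831.87 + 0.3086×345.2 − 0.04193×1.83×345.2 = -78.70 mGal
Δg_SB(B) = 978302.98 − 978831.87 + 0.3086×2003.7 − 0.04193×1.83×2003.7 = -64.30 mGal
Difference = -64.30 − (-78.70) = 14.40 mGal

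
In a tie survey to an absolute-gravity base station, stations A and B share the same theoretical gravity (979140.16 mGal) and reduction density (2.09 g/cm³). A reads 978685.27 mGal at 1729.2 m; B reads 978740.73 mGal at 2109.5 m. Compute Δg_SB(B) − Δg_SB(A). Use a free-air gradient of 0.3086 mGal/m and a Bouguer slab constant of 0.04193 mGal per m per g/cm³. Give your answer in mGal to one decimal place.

139.5

Δg_SB(A) = 978685.27 − 979140.16 + 0.3086×1729.2 − 0.04193×2.09×1729.2 = -72.80 mGal
Δg_SB(B) = 978740.73 − 979140.16 + 0.3086×2109.5 − 0.04193×2.09×2109.5 = 66.70 mGal
Difference = 66.70 − (-72.80) = 139.50 mGal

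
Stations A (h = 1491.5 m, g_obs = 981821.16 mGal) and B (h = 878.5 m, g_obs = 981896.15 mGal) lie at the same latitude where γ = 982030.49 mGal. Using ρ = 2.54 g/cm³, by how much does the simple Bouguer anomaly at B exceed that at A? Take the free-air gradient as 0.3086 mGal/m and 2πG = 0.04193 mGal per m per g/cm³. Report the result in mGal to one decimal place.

Δg_SB(A) = 981821.16 − 982030.49 + 0.3086×1491.5 − 0.04193×2.54×1491.5 = 92.10 mGal
Δg_SB(B) = 981896.15 − 982030.49 + 0.3086×878.5 − 0.04193×2.54×878.5 = 43.20 mGal
Difference = 43.20 − (92.10) = -48.90 mGal

-48.9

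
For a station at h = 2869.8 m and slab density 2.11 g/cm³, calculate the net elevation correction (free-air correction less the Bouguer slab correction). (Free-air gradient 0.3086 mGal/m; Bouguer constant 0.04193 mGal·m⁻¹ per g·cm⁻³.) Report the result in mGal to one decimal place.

631.7

Combined gradient = 0.3086 − 0.04193 × 2.11 = 0.2201277 mGal/m
Combined elevation correction = 0.2201277 × 2869.8 = 631.7 mGal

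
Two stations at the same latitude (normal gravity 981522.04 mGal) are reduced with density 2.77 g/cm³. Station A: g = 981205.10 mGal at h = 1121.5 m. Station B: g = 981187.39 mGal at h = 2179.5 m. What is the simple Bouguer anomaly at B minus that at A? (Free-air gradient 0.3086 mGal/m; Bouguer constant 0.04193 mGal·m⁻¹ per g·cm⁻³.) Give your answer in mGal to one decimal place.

185.9

Δg_SB(A) = 981205.10 − 981522.04 + 0.3086×1121.5 − 0.04193×2.77×1121.5 = -101.10 mGal
Δg_SB(B) = 981187.39 − 981522.04 + 0.3086×2179.5 − 0.04193×2.77×2179.5 = 84.80 mGal
Difference = 84.80 − (-101.10) = 185.90 mGal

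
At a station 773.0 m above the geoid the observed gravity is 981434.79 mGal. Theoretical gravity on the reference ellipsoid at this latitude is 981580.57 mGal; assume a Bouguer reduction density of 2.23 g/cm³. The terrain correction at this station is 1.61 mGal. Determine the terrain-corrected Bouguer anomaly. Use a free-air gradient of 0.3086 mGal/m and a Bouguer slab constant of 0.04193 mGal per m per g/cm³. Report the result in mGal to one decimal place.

Free-air correction = 0.3086 × 773.0 = 238.55 mGal
Free-air anomaly = 981434.79 − 981580.57 + (238.55) = 92.77 mGal
Bouguer slab correction = 0.04193 × 2.23 × 773.0 = 72.28 mGal
Simple Bouguer anomaly = 92.77 − (72.28) = 20.49 mGal
Complete Bouguer anomaly = 20.49 + 1.61 = 22.10 mGal

22.1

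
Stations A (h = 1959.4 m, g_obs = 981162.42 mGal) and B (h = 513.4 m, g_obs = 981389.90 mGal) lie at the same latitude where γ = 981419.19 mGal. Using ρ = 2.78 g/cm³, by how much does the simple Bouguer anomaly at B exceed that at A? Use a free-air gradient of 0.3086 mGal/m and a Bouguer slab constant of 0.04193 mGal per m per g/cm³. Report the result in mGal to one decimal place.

-50.2

Δg_SB(A) = 981162.42 − 981419.19 + 0.3086×1959.4 − 0.04193×2.78×1959.4 = 119.50 mGal
Δg_SB(B) = 981389.90 − 981419.19 + 0.3086×513.4 − 0.04193×2.78×513.4 = 69.30 mGal
Difference = 69.30 − (119.50) = -50.20 mGal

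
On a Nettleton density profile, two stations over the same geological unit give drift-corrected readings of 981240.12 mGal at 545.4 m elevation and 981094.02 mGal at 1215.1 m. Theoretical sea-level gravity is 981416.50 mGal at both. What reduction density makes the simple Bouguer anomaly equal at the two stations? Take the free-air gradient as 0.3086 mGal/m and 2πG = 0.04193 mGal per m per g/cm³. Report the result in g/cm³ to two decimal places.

2.16

Δg_obs = 981094.02 − 981240.12 = -146.10 mGal over Δh = 1215.1 − 545.4 = 669.7 m
Equal Bouguer anomalies ⇒ Δg_obs + (0.3086 − 0.04193ρ)·Δh = 0
0.3086 − 0.04193ρ = −Δg_obs/Δh = 0.21816
ρ = (0.3086 − 0.21816) / 0.04193 = 2.16 g/cm³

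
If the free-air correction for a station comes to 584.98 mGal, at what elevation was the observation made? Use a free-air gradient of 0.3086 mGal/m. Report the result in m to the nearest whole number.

h = 584.98 / 0.3086 = 1895.59 m

1896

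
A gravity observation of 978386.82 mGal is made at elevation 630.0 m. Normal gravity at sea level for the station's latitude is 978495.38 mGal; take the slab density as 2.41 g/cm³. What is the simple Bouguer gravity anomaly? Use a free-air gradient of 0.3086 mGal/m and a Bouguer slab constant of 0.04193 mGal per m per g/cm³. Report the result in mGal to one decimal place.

Free-air correction = 0.3086 × 630.0 = 194.42 mGal
Free-air anomaly = 978386.82 − 978495.38 + (194.42) = 85.86 mGal
Bouguer slab correction = 0.04193 × 2.41 × 630.0 = 63.66 mGal
Simple Bouguer anomaly = 85.86 − (63.66) = 22.20 mGal

22.2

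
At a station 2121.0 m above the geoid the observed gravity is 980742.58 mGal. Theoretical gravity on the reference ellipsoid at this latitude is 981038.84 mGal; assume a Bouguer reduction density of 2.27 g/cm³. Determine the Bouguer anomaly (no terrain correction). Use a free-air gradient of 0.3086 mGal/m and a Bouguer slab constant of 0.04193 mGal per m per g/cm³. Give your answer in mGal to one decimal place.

Free-air correction = 0.3086 × 2121.0 = 654.54 mGal
Free-air anomaly = 980742.58 − 981038.84 + (654.54) = 358.28 mGal
Bouguer slab correction = 0.04193 × 2.27 × 2121.0 = 201.88 mGal
Simple Bouguer anomaly = 358.28 − (201.88) = 156.40 mGal

156.4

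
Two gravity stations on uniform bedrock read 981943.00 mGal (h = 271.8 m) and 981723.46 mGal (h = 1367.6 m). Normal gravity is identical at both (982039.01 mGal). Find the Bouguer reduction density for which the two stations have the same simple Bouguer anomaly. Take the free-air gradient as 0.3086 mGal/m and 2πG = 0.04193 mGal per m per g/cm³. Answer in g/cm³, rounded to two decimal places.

Δg_obs = 981723.46 − 981943.00 = -219.54 mGal over Δh = 1367.6 − 271.8 = 1095.8 m
Equal Bouguer anomalies ⇒ Δg_obs + (0.3086 − 0.04193ρ)·Δh = 0
0.3086 − 0.04193ρ = −Δg_obs/Δh = 0.20035
ρ = (0.3086 − 0.20035) / 0.04193 = 2.58 g/cm³

2.58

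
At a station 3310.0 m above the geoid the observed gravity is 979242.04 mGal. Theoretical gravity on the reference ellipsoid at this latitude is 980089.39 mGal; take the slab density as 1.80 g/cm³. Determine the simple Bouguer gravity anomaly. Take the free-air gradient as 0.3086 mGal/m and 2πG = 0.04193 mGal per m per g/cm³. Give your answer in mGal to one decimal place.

Free-air correction = 0.3086 × 3310.0 = 1021.47 mGal
Free-air anomaly = 979242.04 − 980089.39 + (1021.47) = 174.12 mGal
Bouguer slab correction = 0.04193 × 1.80 × 3310.0 = 249.82 mGal
Simple Bouguer anomaly = 174.12 − (249.82) = -75.70 mGal

-75.7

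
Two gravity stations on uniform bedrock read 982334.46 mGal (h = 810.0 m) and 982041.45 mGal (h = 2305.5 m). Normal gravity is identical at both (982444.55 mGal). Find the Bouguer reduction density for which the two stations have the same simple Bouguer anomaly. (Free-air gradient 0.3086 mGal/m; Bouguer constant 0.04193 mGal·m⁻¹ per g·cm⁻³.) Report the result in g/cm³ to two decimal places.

2.69

Δg_obs = 982041.45 − 982334.46 = -293.01 mGal over Δh = 2305.5 − 810.0 = 1495.5 m
Equal Bouguer anomalies ⇒ Δg_obs + (0.3086 − 0.04193ρ)·Δh = 0
0.3086 − 0.04193ρ = −Δg_obs/Δh = 0.19593
ρ = (0.3086 − 0.19593) / 0.04193 = 2.69 g/cm³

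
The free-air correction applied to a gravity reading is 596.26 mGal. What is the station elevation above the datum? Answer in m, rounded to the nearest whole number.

h = 596.26 / 0.3086 = 1932.15 m

1932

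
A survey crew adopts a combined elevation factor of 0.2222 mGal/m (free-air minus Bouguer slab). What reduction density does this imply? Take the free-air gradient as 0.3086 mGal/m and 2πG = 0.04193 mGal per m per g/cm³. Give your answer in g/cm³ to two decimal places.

0.2222 = 0.3086 − 0.04193 × ρ
ρ = (0.3086 − 0.2222) / 0.04193 = 2.06 g/cm³

2.06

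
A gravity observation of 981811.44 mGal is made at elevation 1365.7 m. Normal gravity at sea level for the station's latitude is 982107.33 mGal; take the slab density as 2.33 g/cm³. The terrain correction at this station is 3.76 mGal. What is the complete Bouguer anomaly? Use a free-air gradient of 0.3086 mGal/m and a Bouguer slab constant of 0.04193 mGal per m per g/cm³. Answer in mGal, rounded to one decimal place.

Free-air correction = 0.3086 × 1365.7 = 421.46 mGal
Free-air anomaly = 981811.44 − 982107.33 + (421.46) = 125.57 mGal
Bouguer slab correction = 0.04193 × 2.33 × 1365.7 = 133.42 mGal
Simple Bouguer anomaly = 125.57 − (133.42) = -7.85 mGal
Complete Bouguer anomaly = -7.85 + 3.76 = -4.09 mGal

-4.1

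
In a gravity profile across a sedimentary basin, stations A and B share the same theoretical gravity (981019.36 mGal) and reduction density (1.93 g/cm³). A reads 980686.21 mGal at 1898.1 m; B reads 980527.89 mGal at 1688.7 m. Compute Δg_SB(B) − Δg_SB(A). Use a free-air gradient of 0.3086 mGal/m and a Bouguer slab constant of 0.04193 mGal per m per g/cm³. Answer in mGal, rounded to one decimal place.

-206.0

Δg_SB(A) = 980686.21 − 981019.36 + 0.3086×1898.1 − 0.04193×1.93×1898.1 = 99.00 mGal
Δg_SB(B) = 980527.89 − 981019.36 + 0.3086×1688.7 − 0.04193×1.93×1688.7 = -107.00 mGal
Difference = -107.00 − (99.00) = -206.00 mGal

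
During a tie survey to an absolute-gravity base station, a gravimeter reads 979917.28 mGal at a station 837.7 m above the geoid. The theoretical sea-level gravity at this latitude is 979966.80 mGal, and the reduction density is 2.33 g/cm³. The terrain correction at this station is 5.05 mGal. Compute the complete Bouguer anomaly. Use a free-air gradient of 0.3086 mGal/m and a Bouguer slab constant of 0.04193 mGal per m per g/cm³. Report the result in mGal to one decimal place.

Free-air correction = 0.3086 × 837.7 = 258.51 mGal
Free-air anomaly = 979917.28 − 979966.80 + (258.51) = 208.99 mGal
Bouguer slab correction = 0.04193 × 2.33 × 837.7 = 81.84 mGal
Simple Bouguer anomaly = 208.99 − (81.84) = 127.15 mGal
Complete Bouguer anomaly = 127.15 + 5.05 = 132.20 mGal

132.2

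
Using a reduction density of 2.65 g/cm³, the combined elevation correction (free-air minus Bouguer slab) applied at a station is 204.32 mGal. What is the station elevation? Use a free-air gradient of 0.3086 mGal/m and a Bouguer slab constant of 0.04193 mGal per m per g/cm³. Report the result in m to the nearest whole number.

Combined gradient = 0.3086 − 0.04193 × 2.65 = 0.1974855 mGal/m
h = 204.32 / 0.1974855 = 1034.61 m

1035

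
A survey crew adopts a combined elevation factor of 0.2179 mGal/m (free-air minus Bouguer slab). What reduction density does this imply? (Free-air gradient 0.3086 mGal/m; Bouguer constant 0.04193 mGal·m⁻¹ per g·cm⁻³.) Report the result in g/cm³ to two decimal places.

2.16

0.2179 = 0.3086 − 0.04193 × ρ
ρ = (0.3086 − 0.2179) / 0.04193 = 2.16 g/cm³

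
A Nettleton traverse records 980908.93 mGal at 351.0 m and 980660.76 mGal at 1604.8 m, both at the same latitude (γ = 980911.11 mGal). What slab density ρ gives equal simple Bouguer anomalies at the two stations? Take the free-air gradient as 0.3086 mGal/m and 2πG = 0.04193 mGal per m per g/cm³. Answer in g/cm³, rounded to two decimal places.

2.64

Δg_obs = 980660.76 − 980908.93 = -248.17 mGal over Δh = 1604.8 − 351.0 = 1253.8 m
Equal Bouguer anomalies ⇒ Δg_obs + (0.3086 − 0.04193ρ)·Δh = 0
0.3086 − 0.04193ρ = −Δg_obs/Δh = 0.19793
ρ = (0.3086 − 0.19793) / 0.04193 = 2.64 g/cm³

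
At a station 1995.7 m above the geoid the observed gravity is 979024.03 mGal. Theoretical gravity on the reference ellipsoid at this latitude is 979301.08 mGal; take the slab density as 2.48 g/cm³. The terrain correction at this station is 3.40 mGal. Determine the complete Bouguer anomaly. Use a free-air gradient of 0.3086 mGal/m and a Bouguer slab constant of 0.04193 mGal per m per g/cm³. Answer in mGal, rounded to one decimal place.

Free-air correction = 0.3086 × 1995.7 = 615.87 mGal
Free-air anomaly = 979024.03 − 979301.08 + (615.87) = 338.82 mGal
Bouguer slab correction = 0.04193 × 2.48 × 1995.7 = 207.53 mGal
Simple Bouguer anomaly = 338.82 − (207.53) = 131.29 mGal
Complete Bouguer anomaly = 131.29 + 3.40 = 134.69 mGal

134.7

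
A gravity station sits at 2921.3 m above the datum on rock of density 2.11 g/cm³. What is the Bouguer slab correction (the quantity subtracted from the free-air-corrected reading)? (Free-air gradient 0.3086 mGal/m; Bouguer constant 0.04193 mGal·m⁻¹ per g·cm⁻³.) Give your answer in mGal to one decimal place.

258.5

Bouguer slab correction = 0.04193 × 2.11 × 2921.3 = 258.5 mGal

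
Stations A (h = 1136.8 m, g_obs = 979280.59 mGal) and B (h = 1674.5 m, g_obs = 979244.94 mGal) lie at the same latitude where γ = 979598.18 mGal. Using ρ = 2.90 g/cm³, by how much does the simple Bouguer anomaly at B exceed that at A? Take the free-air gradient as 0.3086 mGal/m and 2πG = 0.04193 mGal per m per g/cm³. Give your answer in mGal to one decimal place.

64.9

Δg_SB(A) = 979280.59 − 979598.18 + 0.3086×1136.8 − 0.04193×2.90×1136.8 = -105.00 mGal
Δg_SB(B) = 979244.94 − 979598.18 + 0.3086×1674.5 − 0.04193×2.90×1674.5 = -40.10 mGal
Difference = -40.10 − (-105.00) = 64.90 mGal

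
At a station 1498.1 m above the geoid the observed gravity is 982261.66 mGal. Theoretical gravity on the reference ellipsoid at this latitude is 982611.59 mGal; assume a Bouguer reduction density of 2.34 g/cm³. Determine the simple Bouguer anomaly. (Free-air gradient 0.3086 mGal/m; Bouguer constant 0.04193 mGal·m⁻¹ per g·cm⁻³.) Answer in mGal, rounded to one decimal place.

Free-air correction = 0.3086 × 1498.1 = 462.31 mGal
Free-air anomaly = 982261.66 − 982611.59 + (462.31) = 112.38 mGal
Bouguer slab correction = 0.04193 × 2.34 × 1498.1 = 146.99 mGal
Simple Bouguer anomaly = 112.38 − (146.99) = -34.61 mGal

-34.6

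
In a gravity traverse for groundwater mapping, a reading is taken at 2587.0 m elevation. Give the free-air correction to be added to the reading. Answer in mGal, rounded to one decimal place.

798.3

Free-air correction = 0.3086 × 2587.0 = 798.3 mGal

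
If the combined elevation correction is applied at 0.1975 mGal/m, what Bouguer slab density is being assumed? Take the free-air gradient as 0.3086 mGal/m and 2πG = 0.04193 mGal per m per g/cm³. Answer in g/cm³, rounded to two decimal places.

2.65

0.1975 = 0.3086 − 0.04193 × ρ
ρ = (0.3086 − 0.1975) / 0.04193 = 2.65 g/cm³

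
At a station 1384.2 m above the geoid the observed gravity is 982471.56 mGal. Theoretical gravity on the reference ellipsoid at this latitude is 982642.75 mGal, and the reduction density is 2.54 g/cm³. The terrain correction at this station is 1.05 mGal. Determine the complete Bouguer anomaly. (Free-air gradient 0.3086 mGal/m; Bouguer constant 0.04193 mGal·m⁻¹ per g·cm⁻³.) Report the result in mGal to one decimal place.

109.6

Free-air correction = 0.3086 × 1384.2 = 427.16 mGal
Free-air anomaly = 982471.56 − 982642.75 + (427.16) = 255.97 mGal
Bouguer slab correction = 0.04193 × 2.54 × 1384.2 = 147.42 mGal
Simple Bouguer anomaly = 255.97 − (147.42) = 108.55 mGal
Complete Bouguer anomaly = 108.55 + 1.05 = 109.60 mGal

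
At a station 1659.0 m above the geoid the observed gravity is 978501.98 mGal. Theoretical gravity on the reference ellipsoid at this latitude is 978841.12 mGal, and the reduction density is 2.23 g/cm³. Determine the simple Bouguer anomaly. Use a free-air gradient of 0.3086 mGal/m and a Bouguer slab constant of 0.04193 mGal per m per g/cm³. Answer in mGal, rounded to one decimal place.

17.7

Free-air correction = 0.3086 × 1659.0 = 511.97 mGal
Free-air anomaly = 978501.98 − 978841.12 + (511.97) = 172.83 mGal
Bouguer slab correction = 0.04193 × 2.23 × 1659.0 = 155.12 mGal
Simple Bouguer anomaly = 172.83 − (155.12) = 17.71 mGal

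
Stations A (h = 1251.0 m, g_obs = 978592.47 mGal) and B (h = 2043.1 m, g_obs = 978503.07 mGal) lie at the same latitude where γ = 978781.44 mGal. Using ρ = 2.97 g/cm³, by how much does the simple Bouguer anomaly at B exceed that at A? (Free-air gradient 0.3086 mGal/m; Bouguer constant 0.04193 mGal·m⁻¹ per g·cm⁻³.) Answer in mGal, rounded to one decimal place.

56.4

Δg_SB(A) = 978592.47 − 978781.44 + 0.3086×1251.0 − 0.04193×2.97×1251.0 = 41.30 mGal
Δg_SB(B) = 978503.07 − 978781.44 + 0.3086×2043.1 − 0.04193×2.97×2043.1 = 97.70 mGal
Difference = 97.70 − (41.30) = 56.40 mGal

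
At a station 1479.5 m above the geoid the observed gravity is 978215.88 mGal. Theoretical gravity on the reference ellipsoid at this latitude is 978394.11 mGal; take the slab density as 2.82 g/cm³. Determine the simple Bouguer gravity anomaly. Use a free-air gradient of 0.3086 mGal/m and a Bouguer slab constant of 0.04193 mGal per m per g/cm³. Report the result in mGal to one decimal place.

103.4

Free-air correction = 0.3086 × 1479.5 = 456.57 mGal
Free-air anomaly = 978215.88 − 978394.11 + (456.57) = 278.34 mGal
Bouguer slab correction = 0.04193 × 2.82 × 1479.5 = 174.94 mGal
Simple Bouguer anomaly = 278.34 − (174.94) = 103.40 mGal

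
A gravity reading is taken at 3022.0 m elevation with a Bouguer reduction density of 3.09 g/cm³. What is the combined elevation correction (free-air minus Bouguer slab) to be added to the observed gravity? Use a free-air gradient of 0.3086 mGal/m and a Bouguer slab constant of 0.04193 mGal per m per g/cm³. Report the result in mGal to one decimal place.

541.0

Combined gradient = 0.3086 − 0.04193 × 3.09 = 0.1790363 mGal/m
Combined elevation correction = 0.1790363 × 3022.0 = 541.0 mGal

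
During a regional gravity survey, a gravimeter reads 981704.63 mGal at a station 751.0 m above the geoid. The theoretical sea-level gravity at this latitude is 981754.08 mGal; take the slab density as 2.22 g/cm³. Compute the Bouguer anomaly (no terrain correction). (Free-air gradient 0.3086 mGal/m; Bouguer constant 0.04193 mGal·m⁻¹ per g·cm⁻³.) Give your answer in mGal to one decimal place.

Free-air correction = 0.3086 × 751.0 = 231.76 mGal
Free-air anomaly = 981704.63 − 981754.08 + (231.76) = 182.31 mGal
Bouguer slab correction = 0.04193 × 2.22 × 751.0 = 69.91 mGal
Simple Bouguer anomaly = 182.31 − (69.91) = 112.40 mGal

112.4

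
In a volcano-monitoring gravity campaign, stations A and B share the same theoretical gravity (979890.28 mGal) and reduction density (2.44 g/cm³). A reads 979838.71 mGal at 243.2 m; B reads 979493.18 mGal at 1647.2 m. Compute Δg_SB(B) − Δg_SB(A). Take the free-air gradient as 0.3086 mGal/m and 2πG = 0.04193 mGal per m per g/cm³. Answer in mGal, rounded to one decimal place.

Δg_SB(A) = 979838.71 − 979890.28 + 0.3086×243.2 − 0.04193×2.44×243.2 = -1.40 mGal
Δg_SB(B) = 979493.18 − 979890.28 + 0.3086×1647.2 − 0.04193×2.44×1647.2 = -57.30 mGal
Difference = -57.30 − (-1.40) = -55.90 mGal

-55.9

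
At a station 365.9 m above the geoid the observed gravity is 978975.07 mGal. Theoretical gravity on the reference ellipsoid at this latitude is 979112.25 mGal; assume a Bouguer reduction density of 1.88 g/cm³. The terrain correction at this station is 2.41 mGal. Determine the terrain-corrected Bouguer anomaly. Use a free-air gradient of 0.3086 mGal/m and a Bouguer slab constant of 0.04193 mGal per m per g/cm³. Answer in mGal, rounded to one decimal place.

-50.7

Free-air correction = 0.3086 × 365.9 = 112.92 mGal
Free-air anomaly = 978975.07 − 979112.25 + (112.92) = -24.26 mGal
Bouguer slab correction = 0.04193 × 1.88 × 365.9 = 28.84 mGal
Simple Bouguer anomaly = -24.26 − (28.84) = -53.10 mGal
Complete Bouguer anomaly = -53.10 + 2.41 = -50.69 mGal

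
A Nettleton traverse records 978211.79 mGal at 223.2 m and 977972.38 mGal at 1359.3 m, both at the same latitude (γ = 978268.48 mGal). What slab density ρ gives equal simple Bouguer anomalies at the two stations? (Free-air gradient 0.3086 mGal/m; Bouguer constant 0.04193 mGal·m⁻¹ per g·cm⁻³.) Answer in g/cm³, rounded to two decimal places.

Δg_obs = 977972.38 − 978211.79 = -239.41 mGal over Δh = 1359.3 − 223.2 = 1136.1 m
Equal Bouguer anomalies ⇒ Δg_obs + (0.3086 − 0.04193ρ)·Δh = 0
0.3086 − 0.04193ρ = −Δg_obs/Δh = 0.21073
ρ = (0.3086 − 0.21073) / 0.04193 = 2.33 g/cm³

2.33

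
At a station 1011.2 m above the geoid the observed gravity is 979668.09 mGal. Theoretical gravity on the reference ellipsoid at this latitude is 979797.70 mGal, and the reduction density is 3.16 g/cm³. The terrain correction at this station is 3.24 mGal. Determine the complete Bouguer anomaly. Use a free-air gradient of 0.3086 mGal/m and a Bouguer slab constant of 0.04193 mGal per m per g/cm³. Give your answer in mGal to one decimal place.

Free-air correction = 0.3086 × 1011.2 = 312.06 mGal
Free-air anomaly = 979668.09 − 979797.70 + (312.06) = 182.45 mGal
Bouguer slab correction = 0.04193 × 3.16 × 1011.2 = 133.98 mGal
Simple Bouguer anomaly = 182.45 − (133.98) = 48.47 mGal
Complete Bouguer anomaly = 48.47 + 3.24 = 51.71 mGal

51.7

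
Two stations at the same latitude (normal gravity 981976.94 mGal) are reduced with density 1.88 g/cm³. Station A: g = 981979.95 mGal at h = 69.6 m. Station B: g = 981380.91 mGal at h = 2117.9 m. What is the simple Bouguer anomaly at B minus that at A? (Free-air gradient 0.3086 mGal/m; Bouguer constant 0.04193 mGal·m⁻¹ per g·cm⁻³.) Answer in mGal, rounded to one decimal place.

Δg_SB(A) = 981979.95 − 981976.94 + 0.3086×69.6 − 0.04193×1.88×69.6 = 19.00 mGal
Δg_SB(B) = 981380.91 − 981976.94 + 0.3086×2117.9 − 0.04193×1.88×2117.9 = -109.40 mGal
Difference = -109.40 − (19.00) = -128.40 mGal

-128.4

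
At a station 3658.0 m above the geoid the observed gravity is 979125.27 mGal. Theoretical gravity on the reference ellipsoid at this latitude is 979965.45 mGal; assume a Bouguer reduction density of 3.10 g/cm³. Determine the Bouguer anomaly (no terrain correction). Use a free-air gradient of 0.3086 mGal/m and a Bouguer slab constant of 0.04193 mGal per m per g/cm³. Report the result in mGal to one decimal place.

Free-air correction = 0.3086 × 3658.0 = 1128.86 mGal
Free-air anomaly = 979125.27 − 979965.45 + (1128.86) = 288.68 mGal
Bouguer slab correction = 0.04193 × 3.10 × 3658.0 = 475.48 mGal
Simple Bouguer anomaly = 288.68 − (475.48) = -186.80 mGal

-186.8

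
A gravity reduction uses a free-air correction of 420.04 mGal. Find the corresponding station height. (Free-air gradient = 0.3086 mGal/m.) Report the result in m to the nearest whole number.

1361

h = 420.04 / 0.3086 = 1361.11 m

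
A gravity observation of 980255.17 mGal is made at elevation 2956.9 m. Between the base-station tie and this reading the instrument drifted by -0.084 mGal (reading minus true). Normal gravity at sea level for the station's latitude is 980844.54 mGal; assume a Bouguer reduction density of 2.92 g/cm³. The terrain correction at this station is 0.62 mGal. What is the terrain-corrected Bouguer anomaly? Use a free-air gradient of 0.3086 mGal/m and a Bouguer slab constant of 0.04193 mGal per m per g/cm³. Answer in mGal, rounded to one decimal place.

Drift-corrected reading = 980255.17 − (-0.084) = 980255.254 mGal
Free-air correction = 0.3086 × 2956.9 = 912.50 mGal
Free-air anomaly = 980255.254 − 980844.54 + (912.50) = 323.214 mGal
Bouguer slab correction = 0.04193 × 2.92 × 2956.9 = 362.03 mGal
Simple Bouguer anomaly = 323.214 − (362.03) = -38.816 mGal
Complete Bouguer anomaly = -38.816 + 0.62 = -38.196 mGal

-38.2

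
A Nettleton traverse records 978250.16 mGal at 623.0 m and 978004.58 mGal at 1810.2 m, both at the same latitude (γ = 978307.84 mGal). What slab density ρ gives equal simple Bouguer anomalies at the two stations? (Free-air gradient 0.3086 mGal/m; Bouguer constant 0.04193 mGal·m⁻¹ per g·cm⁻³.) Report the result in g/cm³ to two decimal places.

2.43

Δg_obs = 978004.58 − 978250.16 = -245.58 mGal over Δh = 1810.2 − 623.0 = 1187.2 m
Equal Bouguer anomalies ⇒ Δg_obs + (0.3086 − 0.04193ρ)·Δh = 0
0.3086 − 0.04193ρ = −Δg_obs/Δh = 0.20686
ρ = (0.3086 − 0.20686) / 0.04193 = 2.43 g/cm³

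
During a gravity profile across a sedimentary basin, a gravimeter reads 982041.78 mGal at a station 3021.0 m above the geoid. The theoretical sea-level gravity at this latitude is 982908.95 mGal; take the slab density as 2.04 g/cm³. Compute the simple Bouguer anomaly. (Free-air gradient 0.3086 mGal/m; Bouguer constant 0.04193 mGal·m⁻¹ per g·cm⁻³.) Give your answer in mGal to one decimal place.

Free-air correction = 0.3086 × 3021.0 = 932.28 mGal
Free-air anomaly = 982041.78 − 982908.95 + (932.28) = 65.11 mGal
Bouguer slab correction = 0.04193 × 2.04 × 3021.0 = 258.41 mGal
Simple Bouguer anomaly = 65.11 − (258.41) = -193.30 mGal

-193.3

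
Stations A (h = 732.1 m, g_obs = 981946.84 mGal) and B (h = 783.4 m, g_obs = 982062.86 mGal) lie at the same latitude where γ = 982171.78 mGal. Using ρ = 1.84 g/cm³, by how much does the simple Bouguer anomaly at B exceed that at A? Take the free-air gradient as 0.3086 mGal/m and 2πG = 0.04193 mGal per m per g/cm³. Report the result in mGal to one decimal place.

127.9

Δg_SB(A) = 981946.84 − 982171.78 + 0.3086×732.1 − 0.04193×1.84×732.1 = -55.50 mGal
Δg_SB(B) = 982062.86 − 982171.78 + 0.3086×783.4 − 0.04193×1.84×783.4 = 72.40 mGal
Difference = 72.40 − (-55.50) = 127.90 mGal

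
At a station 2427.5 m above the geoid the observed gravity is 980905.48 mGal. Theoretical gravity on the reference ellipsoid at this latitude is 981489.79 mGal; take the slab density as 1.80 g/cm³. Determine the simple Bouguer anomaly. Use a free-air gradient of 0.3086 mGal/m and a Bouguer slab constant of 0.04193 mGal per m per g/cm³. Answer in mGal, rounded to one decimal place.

Free-air correction = 0.3086 × 2427.5 = 749.13 mGal
Free-air anomaly = 980905.48 − 981489.79 + (749.13) = 164.82 mGal
Bouguer slab correction = 0.04193 × 1.80 × 2427.5 = 183.21 mGal
Simple Bouguer anomaly = 164.82 − (183.21) = -18.39 mGal

-18.4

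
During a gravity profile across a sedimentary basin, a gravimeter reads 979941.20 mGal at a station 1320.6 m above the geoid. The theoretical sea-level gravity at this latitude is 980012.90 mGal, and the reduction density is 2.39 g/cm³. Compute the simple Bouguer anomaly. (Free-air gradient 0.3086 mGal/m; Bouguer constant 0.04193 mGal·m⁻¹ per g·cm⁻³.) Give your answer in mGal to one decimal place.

203.5

Free-air correction = 0.3086 × 1320.6 = 407.54 mGal
Free-air anomaly = 979941.20 − 980012.90 + (407.54) = 335.84 mGal
Bouguer slab correction = 0.04193 × 2.39 × 1320.6 = 132.34 mGal
Simple Bouguer anomaly = 335.84 − (132.34) = 203.50 mGal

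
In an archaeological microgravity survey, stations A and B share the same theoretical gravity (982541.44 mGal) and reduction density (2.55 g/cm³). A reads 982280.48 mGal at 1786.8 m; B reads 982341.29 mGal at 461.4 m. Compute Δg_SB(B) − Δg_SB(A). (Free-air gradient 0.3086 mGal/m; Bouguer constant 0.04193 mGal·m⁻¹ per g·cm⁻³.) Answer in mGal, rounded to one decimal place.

-206.5

Δg_SB(A) = 982280.48 − 982541.44 + 0.3086×1786.8 − 0.04193×2.55×1786.8 = 99.40 mGal
Δg_SB(B) = 982341.29 − 982541.44 + 0.3086×461.4 − 0.04193×2.55×461.4 = -107.10 mGal
Difference = -107.10 − (99.40) = -206.50 mGal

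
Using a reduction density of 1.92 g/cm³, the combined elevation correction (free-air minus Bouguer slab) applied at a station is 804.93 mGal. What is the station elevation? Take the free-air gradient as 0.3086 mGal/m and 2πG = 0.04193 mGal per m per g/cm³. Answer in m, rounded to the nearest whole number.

3529

Combined gradient = 0.3086 − 0.04193 × 1.92 = 0.2280944 mGal/m
h = 804.93 / 0.2280944 = 3528.93 m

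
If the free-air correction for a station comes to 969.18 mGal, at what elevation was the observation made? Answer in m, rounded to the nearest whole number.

3141

h = 969.18 / 0.3086 = 3140.57 m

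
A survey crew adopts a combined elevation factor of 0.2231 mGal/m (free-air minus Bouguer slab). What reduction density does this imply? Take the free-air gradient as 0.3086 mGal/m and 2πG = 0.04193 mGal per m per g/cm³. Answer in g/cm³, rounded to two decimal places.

2.04

0.2231 = 0.3086 − 0.04193 × ρ
ρ = (0.3086 − 0.2231) / 0.04193 = 2.04 g/cm³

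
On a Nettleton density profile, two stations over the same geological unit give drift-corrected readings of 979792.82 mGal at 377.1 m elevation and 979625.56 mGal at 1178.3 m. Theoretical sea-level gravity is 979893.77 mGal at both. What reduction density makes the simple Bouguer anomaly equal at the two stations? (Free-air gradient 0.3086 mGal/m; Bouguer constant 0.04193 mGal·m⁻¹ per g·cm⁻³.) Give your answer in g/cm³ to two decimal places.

Δg_obs = 979625.56 − 979792.82 = -167.26 mGal over Δh = 1178.3 − 377.1 = 801.2 m
Equal Bouguer anomalies ⇒ Δg_obs + (0.3086 − 0.04193ρ)·Δh = 0
0.3086 − 0.04193ρ = −Δg_obs/Δh = 0.20876
ρ = (0.3086 − 0.20876) / 0.04193 = 2.38 g/cm³

2.38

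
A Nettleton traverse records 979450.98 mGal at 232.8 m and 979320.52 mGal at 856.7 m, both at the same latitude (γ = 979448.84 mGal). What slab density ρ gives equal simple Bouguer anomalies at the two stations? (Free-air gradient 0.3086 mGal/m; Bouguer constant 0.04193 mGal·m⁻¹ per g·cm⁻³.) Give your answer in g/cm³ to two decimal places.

2.37

Δg_obs = 979320.52 − 979450.98 = -130.46 mGal over Δh = 856.7 − 232.8 = 623.9 m
Equal Bouguer anomalies ⇒ Δg_obs + (0.3086 − 0.04193ρ)·Δh = 0
0.3086 − 0.04193ρ = −Δg_obs/Δh = 0.20910
ρ = (0.3086 − 0.20910) / 0.04193 = 2.37 g/cm³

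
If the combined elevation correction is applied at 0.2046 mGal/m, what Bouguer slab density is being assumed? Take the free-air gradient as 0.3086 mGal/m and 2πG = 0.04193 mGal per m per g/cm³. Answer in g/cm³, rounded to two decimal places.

2.48

0.2046 = 0.3086 − 0.04193 × ρ
ρ = (0.3086 − 0.2046) / 0.04193 = 2.48 g/cm³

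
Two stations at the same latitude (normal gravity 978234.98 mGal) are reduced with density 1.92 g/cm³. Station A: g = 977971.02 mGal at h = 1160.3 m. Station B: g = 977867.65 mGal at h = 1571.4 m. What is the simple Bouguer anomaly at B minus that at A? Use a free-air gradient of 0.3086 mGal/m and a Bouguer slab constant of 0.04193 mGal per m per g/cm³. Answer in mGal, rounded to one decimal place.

-9.6

Δg_SB(A) = 977971.02 − 978234.98 + 0.3086×1160.3 − 0.04193×1.92×1160.3 = 0.70 mGal
Δg_SB(B) = 977867.65 − 978234.98 + 0.3086×1571.4 − 0.04193×1.92×1571.4 = -8.90 mGal
Difference = -8.90 − (0.70) = -9.60 mGal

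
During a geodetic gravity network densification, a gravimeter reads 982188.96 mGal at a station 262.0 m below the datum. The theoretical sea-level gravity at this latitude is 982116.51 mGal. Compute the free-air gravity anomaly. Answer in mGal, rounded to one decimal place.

-8.4

Free-air correction = 0.3086 × -262.0 = -80.85 mGal
Free-air anomaly = 982188.96 − 982116.51 + (-80.85) = -8.40 mGal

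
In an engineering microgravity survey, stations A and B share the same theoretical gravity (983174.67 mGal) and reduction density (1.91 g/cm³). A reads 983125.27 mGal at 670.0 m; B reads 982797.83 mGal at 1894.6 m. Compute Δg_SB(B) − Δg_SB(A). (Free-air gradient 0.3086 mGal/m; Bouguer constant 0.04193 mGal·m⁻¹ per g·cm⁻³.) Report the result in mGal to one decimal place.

-47.6

Δg_SB(A) = 983125.27 − 983174.67 + 0.3086×670.0 − 0.04193×1.91×670.0 = 103.70 mGal
Δg_SB(B) = 982797.83 − 983174.67 + 0.3086×1894.6 − 0.04193×1.91×1894.6 = 56.10 mGal
Difference = 56.10 − (103.70) = -47.60 mGal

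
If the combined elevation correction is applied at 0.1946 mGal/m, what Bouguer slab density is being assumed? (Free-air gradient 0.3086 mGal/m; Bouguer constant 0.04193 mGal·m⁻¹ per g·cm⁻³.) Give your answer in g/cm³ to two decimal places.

2.72

0.1946 = 0.3086 − 0.04193 × ρ
ρ = (0.3086 − 0.1946) / 0.04193 = 2.72 g/cm³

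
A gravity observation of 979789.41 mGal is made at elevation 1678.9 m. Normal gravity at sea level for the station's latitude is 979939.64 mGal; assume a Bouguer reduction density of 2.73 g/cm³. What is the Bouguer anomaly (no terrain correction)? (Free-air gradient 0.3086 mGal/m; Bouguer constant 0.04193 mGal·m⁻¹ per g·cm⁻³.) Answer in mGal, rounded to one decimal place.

175.7

Free-air correction = 0.3086 × 1678.9 = 518.11 mGal
Free-air anomaly = 979789.41 − 979939.64 + (518.11) = 367.88 mGal
Bouguer slab correction = 0.04193 × 2.73 × 1678.9 = 192.18 mGal
Simple Bouguer anomaly = 367.88 − (192.18) = 175.70 mGal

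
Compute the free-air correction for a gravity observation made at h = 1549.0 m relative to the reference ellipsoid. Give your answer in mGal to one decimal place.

Free-air correction = 0.3086 × 1549.0 = 478.0 mGal

478.0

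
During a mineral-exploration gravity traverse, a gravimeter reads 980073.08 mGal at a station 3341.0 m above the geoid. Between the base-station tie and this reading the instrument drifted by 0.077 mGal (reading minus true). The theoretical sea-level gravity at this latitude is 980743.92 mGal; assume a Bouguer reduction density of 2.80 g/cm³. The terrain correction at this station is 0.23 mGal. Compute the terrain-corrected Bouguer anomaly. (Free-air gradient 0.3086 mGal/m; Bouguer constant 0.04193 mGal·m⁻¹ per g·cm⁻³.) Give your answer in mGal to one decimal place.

Drift-corrected reading = 980073.08 − (0.077) = 980073.003 mGal
Free-air correction = 0.3086 × 3341.0 = 1031.03 mGal
Free-air anomaly = 980073.003 − 980743.92 + (1031.03) = 360.113 mGal
Bouguer slab correction = 0.04193 × 2.80 × 3341.0 = 392.25 mGal
Simple Bouguer anomaly = 360.113 − (392.25) = -32.137 mGal
Complete Bouguer anomaly = -32.137 + 0.23 = -31.907 mGal

-31.9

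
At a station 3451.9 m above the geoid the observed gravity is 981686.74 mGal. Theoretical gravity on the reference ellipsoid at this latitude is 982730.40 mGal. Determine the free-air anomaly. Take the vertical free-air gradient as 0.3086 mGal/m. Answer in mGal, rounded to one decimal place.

21.6

Free-air correction = 0.3086 × 3451.9 = 1065.26 mGal
Free-air anomaly = 981686.74 − 982730.40 + (1065.26) = 21.60 mGal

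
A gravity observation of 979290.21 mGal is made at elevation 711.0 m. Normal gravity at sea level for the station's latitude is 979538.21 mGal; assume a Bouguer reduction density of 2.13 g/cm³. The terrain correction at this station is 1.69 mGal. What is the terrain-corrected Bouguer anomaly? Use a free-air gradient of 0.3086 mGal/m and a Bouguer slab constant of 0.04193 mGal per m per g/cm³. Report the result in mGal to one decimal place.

Free-air correction = 0.3086 × 711.0 = 219.41 mGal
Free-air anomaly = 979290.21 − 979538.21 + (219.41) = -28.59 mGal
Bouguer slab correction = 0.04193 × 2.13 × 711.0 = 63.50 mGal
Simple Bouguer anomaly = -28.59 − (63.50) = -92.09 mGal
Complete Bouguer anomaly = -92.09 + 1.69 = -90.40 mGal

-90.4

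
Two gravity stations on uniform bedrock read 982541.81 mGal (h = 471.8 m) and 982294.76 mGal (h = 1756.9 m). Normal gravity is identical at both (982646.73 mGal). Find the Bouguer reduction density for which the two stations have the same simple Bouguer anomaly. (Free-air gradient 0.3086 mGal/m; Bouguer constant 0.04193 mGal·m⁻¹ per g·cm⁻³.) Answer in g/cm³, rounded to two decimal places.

Δg_obs = 982294.76 − 982541.81 = -247.05 mGal over Δh = 1756.9 − 471.8 = 1285.1 m
Equal Bouguer anomalies ⇒ Δg_obs + (0.3086 − 0.04193ρ)·Δh = 0
0.3086 − 0.04193ρ = −Δg_obs/Δh = 0.19224
ρ = (0.3086 − 0.19224) / 0.04193 = 2.78 g/cm³

2.78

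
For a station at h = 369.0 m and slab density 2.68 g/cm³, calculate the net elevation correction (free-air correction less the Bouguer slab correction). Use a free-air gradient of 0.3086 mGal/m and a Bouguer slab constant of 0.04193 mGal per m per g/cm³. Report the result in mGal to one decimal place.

72.4

Combined gradient = 0.3086 − 0.04193 × 2.68 = 0.1962276 mGal/m
Combined elevation correction = 0.1962276 × 369.0 = 72.4 mGal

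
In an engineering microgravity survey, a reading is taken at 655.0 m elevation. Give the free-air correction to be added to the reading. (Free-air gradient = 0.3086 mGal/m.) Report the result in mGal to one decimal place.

202.1

Free-air correction = 0.3086 × 655.0 = 202.1 mGal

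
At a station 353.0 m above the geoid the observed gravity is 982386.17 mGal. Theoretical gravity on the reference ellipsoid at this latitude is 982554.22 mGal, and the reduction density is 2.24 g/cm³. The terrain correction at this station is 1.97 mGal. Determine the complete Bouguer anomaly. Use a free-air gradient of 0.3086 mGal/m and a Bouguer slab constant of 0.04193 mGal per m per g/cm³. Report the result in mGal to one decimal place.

Free-air correction = 0.3086 × 353.0 = 108.94 mGal
Free-air anomaly = 982386.17 − 982554.22 + (108.94) = -59.11 mGal
Bouguer slab correction = 0.04193 × 2.24 × 353.0 = 33.15 mGal
Simple Bouguer anomaly = -59.11 − (33.15) = -92.26 mGal
Complete Bouguer anomaly = -92.26 + 1.97 = -90.29 mGal

-90.3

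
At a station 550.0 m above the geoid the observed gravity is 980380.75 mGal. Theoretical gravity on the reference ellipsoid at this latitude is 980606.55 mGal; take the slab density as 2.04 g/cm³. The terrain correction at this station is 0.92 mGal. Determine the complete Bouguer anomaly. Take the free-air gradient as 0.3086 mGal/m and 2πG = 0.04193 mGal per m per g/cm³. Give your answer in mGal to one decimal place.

Free-air correction = 0.3086 × 550.0 = 169.73 mGal
Free-air anomaly = 980380.75 − 980606.55 + (169.73) = -56.07 mGal
Bouguer slab correction = 0.04193 × 2.04 × 550.0 = 47.05 mGal
Simple Bouguer anomaly = -56.07 − (47.05) = -103.12 mGal
Complete Bouguer anomaly = -103.12 + 0.92 = -102.20 mGal

-102.2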